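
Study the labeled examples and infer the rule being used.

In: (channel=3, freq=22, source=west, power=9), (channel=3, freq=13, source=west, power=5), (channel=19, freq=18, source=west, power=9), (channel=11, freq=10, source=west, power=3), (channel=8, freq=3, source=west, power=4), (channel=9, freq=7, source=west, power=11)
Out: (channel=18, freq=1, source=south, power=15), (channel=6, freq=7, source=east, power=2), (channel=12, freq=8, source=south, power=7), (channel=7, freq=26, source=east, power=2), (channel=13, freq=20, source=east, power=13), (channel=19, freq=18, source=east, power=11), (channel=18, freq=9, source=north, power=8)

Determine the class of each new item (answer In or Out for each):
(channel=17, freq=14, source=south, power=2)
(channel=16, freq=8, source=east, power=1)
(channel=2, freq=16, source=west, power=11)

Out, Out, In

A rule that fits every label: source is west — true of each 'In' example, false of each 'Out' one.
(channel=17, freq=14, source=south, power=2): Out (source is south). (channel=16, freq=8, source=east, power=1): Out (source is east). (channel=2, freq=16, source=west, power=11): In (source is west).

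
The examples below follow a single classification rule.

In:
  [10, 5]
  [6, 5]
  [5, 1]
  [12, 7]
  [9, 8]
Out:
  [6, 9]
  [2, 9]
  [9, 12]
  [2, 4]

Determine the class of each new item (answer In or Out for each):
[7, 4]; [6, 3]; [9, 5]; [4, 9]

The distinguishing property — first > second — holds for all the 'In' cases and none of the 'Out' cases.
In: [7, 4], since 7 > 4.
In: [6, 3], since 6 > 3.
In: [9, 5], since 9 > 5.
Out: [4, 9], since 4 < 9.

In, In, In, Out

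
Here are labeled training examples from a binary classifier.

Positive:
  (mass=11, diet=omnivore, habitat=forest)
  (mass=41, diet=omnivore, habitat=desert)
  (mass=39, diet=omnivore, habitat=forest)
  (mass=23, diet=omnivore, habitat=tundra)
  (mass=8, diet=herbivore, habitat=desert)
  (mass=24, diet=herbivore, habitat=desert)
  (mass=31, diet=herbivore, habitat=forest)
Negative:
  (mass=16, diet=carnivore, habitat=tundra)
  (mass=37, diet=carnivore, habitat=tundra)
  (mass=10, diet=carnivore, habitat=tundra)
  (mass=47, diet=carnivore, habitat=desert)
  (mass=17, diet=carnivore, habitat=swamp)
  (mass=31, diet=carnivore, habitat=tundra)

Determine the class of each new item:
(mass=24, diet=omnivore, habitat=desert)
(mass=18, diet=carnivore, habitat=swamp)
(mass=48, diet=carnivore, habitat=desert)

The classifier is using: diet is not carnivore.
Positive: (mass=24, diet=omnivore, habitat=desert), since diet is omnivore.
Negative: (mass=18, diet=carnivore, habitat=swamp), since diet is carnivore.
Negative: (mass=48, diet=carnivore, habitat=desert), since diet is carnivore.

Positive, Negative, Negative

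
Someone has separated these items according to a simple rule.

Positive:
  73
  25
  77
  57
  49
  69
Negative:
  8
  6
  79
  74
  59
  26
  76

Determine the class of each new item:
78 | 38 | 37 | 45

Negative, Negative, Positive, Positive

Comparing the two groups points to one rule — ≡ 1 (mod 4).
78 — 78 mod 4 = 2, hence Negative. 38 — 38 mod 4 = 2, hence Negative. 37 — 37 mod 4 = 1, hence Positive. 45 — 45 mod 4 = 1, hence Positive.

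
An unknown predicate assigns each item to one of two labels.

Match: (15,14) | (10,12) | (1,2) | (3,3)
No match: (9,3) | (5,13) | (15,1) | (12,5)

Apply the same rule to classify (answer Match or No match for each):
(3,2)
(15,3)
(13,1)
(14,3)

The pattern is that an item is 'Match' exactly when: |first − second| ≤ 2.
(3,2): |3−2| = 1, fits → Match.
(15,3): |15−3| = 12, doesn't match → No match.
(13,1): |13−1| = 12, doesn't match → No match.
(14,3): |14−3| = 11, doesn't match → No match.

Match, No match, No match, No match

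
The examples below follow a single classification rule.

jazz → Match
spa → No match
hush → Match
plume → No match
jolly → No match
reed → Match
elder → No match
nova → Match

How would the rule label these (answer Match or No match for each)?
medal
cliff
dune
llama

Every 'Match' example satisfies: even length. None of the 'No match' examples do.
medal: length 5, fails this test → No match.
cliff: length 5, fails this test → No match.
dune: length 4, qualifies → Match.
llama: length 5, fails this test → No match.

No match, No match, Match, No match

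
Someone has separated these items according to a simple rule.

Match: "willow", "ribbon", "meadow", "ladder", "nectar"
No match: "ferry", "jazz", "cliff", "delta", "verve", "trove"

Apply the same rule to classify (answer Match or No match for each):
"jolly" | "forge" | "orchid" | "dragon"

No match, No match, Match, Match

A rule that fits every label: length 6 — true of each 'Match' example, false of each 'No match' one.
"jolly": length 5, does not satisfy this → No match.
"forge": length 5, does not satisfy this → No match.
"orchid": length 6, passes → Match.
"dragon": length 6, passes → Match.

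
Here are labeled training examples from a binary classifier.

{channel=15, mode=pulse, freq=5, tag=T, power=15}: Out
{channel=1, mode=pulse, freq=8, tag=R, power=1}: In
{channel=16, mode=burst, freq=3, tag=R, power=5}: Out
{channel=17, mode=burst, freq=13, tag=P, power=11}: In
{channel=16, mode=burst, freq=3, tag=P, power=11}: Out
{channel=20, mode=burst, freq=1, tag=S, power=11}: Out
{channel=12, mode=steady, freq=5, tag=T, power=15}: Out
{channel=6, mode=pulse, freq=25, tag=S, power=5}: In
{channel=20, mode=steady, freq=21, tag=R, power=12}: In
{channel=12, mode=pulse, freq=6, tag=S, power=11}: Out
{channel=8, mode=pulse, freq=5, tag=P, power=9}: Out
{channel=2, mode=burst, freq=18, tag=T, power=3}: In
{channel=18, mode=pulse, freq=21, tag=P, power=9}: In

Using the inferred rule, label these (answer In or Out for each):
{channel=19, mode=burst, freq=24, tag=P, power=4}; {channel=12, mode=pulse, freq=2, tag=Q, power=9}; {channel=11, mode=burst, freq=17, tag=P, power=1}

In, Out, In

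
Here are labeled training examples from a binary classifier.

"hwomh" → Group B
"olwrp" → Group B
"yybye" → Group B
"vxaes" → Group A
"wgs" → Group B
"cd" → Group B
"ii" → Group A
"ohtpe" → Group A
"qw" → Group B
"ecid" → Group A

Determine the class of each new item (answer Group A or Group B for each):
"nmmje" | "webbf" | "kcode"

All 'Group A' examples share one property — has ≥ 2 vowels — and every 'Group B' example lacks it.

Group B, Group B, Group A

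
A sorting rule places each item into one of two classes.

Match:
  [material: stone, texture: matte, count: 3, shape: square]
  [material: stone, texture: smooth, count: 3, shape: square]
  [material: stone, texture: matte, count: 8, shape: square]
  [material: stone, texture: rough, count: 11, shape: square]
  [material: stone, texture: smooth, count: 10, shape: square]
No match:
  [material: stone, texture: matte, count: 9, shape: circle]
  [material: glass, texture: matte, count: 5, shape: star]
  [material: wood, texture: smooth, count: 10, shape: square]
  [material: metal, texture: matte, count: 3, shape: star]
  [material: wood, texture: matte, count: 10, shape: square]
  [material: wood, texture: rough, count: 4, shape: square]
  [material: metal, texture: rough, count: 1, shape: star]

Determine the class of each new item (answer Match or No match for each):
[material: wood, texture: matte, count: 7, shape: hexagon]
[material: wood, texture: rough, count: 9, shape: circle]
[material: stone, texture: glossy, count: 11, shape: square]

The distinguishing property — material is stone AND shape is square — holds for all the 'Match' cases and none of the 'No match' cases.

No match, No match, Match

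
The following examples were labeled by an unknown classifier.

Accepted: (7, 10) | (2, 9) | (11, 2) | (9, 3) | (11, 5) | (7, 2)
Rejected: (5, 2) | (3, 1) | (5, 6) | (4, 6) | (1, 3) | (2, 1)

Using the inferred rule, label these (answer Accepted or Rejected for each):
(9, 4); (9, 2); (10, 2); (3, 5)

Accepted, Accepted, Accepted, Rejected

A rule that fits every label: max ≥ 7 — true of each 'Accepted' example, false of each 'Rejected' one.
(9, 4): max 9 — fits, so Accepted.
(9, 2): max 9 — fits, so Accepted.
(10, 2): max 10 — fits, so Accepted.
(3, 5): max 5 — doesn't match, so Rejected.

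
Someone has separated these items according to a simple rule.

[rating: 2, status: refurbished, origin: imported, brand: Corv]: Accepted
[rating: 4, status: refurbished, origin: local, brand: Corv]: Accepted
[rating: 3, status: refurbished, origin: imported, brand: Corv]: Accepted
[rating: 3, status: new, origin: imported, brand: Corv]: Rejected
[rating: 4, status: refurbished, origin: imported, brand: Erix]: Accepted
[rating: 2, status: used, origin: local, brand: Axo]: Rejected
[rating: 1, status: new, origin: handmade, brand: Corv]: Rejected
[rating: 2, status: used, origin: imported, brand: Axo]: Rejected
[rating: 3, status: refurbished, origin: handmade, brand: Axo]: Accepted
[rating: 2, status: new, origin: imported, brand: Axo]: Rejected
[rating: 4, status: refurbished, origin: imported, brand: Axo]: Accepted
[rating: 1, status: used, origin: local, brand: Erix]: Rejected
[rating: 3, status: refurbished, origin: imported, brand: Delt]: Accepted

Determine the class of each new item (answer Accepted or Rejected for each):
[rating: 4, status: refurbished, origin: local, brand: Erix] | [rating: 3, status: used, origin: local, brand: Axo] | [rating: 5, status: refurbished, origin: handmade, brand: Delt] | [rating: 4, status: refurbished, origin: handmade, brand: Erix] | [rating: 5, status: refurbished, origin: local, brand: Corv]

Accepted, Rejected, Accepted, Accepted, Accepted

The common property of the 'Accepted' items is: status is refurbished. No 'Rejected' item has it.
[rating: 4, status: refurbished, origin: local, brand: Erix] — status is refurbished, hence Accepted. [rating: 3, status: used, origin: local, brand: Axo] — status is used, hence Rejected. [rating: 5, status: refurbished, origin: handmade, brand: Delt] — status is refurbished, hence Accepted. [rating: 4, status: refurbished, origin: handmade, brand: Erix] — status is refurbished, hence Accepted. [rating: 5, status: refurbished, origin: local, brand: Corv] — status is refurbished, hence Accepted.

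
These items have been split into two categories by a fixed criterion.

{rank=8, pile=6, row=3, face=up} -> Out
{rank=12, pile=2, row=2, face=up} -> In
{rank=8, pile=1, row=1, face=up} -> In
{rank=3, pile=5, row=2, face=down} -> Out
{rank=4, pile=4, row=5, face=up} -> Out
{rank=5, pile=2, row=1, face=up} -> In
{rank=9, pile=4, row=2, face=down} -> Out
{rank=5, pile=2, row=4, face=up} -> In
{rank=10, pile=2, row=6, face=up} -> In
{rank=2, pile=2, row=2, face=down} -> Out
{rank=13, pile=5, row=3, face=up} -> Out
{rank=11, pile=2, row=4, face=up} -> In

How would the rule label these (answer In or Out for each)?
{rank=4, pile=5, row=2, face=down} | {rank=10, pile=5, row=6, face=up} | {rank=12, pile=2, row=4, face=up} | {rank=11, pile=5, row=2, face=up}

A rule that fits every label: face is up AND pile ≤ 2 — true of each 'In' example, false of each 'Out' one.
{rank=4, pile=5, row=2, face=down}: Out (face is down, pile = 5). {rank=10, pile=5, row=6, face=up}: Out (face is up, pile = 5). {rank=12, pile=2, row=4, face=up}: In (face is up, pile = 2). {rank=11, pile=5, row=2, face=up}: Out (face is up, pile = 5).

Out, Out, In, Out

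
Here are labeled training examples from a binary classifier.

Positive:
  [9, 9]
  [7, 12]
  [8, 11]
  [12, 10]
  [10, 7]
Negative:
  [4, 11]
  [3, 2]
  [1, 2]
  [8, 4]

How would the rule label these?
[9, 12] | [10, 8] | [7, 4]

The simplest hypothesis consistent with all the labels is: sum ≥ 17.
[9, 12] → 9+12 = 21 → Positive. [10, 8] → 10+8 = 18 → Positive. [7, 4] → 7+4 = 11 → Negative.

Positive, Positive, Negative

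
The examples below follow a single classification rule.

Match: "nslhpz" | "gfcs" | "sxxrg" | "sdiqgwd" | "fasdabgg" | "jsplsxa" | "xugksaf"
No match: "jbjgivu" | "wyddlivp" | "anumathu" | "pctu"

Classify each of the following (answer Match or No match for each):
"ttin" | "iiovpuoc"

The distinguishing property — contains 's' — holds for all the 'Match' cases and none of the 'No match' cases.
"ttin" — no 's', hence No match.
"iiovpuoc" — no 's', hence No match.

No match, No match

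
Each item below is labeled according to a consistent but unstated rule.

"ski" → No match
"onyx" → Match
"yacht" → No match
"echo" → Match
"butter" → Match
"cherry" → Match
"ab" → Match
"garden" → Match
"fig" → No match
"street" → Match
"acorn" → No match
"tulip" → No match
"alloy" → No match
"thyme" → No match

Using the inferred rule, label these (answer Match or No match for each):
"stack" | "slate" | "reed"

No match, No match, Match

The classifier is using: even length.
"stack" → length 5 → No match. "slate" → length 5 → No match. "reed" → length 4 → Match.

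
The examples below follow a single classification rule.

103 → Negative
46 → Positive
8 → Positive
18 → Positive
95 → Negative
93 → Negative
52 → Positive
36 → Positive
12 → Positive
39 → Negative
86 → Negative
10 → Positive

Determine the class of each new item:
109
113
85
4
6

Negative, Negative, Negative, Positive, Positive

The pattern is that an item is 'Positive' exactly when: even AND at most 52.
109: Negative (109 is odd, 109 > 52).
113: Negative (113 is odd, 113 > 52).
85: Negative (85 is odd, 85 > 52).
4: Positive (4 is even, 4 ≤ 52).
6: Positive (6 is even, 6 ≤ 52).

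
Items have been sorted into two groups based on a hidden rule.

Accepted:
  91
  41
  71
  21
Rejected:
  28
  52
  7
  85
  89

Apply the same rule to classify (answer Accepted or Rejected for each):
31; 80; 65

Accepted, Rejected, Rejected

The simplest hypothesis consistent with all the labels is: ends in digit 1.
31 — last digit 1, hence Accepted.
80 — last digit 0, hence Rejected.
65 — last digit 5, hence Rejected.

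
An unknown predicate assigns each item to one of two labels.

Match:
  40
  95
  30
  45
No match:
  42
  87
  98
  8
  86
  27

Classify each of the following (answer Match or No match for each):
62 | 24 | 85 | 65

No match, No match, Match, Match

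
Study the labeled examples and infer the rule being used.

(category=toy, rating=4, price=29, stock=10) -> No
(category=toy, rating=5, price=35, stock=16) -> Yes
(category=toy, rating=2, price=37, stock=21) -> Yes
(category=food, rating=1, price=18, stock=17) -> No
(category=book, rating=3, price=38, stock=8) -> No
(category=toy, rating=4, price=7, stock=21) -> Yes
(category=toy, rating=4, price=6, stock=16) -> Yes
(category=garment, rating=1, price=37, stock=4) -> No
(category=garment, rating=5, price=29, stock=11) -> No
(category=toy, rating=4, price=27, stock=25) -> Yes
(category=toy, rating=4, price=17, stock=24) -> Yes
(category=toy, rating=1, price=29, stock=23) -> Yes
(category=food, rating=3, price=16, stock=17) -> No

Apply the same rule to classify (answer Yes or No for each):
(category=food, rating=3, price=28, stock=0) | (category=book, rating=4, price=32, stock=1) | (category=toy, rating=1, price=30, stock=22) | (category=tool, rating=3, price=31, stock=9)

No, No, Yes, No

A rule that fits every label: category is toy AND stock ≥ 11 — true of each 'Yes' example, false of each 'No' one.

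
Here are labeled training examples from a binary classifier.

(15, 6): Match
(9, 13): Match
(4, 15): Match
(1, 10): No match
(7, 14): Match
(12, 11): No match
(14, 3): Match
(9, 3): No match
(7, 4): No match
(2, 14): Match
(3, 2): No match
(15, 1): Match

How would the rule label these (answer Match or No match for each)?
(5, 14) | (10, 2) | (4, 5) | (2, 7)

Match, No match, No match, No match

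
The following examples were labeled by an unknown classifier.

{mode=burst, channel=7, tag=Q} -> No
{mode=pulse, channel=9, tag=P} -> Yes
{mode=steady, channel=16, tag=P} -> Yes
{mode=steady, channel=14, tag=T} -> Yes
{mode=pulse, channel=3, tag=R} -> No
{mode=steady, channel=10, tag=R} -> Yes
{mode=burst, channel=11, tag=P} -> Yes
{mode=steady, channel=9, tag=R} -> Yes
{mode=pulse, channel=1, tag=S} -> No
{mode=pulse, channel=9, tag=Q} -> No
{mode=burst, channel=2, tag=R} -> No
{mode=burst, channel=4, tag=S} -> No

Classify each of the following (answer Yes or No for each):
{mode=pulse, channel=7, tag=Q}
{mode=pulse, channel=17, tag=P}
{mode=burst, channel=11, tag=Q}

Every 'Yes' example satisfies: mode is steady OR tag is P. None of the 'No' examples do.

No, Yes, No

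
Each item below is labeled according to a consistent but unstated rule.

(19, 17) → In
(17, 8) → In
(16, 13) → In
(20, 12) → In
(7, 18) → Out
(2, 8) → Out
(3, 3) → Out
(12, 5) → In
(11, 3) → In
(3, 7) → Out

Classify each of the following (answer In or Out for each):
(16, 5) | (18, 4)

In, In

The pattern is that an item is 'In' exactly when: first > second.
(16, 5): 16 > 5, matches → In. (18, 4): 18 > 4, matches → In.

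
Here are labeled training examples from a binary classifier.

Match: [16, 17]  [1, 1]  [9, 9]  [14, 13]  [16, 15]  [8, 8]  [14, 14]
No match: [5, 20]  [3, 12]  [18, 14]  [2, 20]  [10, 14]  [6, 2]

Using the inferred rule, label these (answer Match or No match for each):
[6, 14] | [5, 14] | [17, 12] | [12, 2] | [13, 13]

All 'Match' examples share one property — |first − second| ≤ 1 — and every 'No match' example lacks it.
[6, 14]: |6−14| = 8 — doesn't match, so No match.
[5, 14]: |5−14| = 9 — doesn't match, so No match.
[17, 12]: |17−12| = 5 — doesn't match, so No match.
[12, 2]: |12−2| = 10 — doesn't match, so No match.
[13, 13]: |13−13| = 0 — passes, so Match.

No match, No match, No match, No match, Match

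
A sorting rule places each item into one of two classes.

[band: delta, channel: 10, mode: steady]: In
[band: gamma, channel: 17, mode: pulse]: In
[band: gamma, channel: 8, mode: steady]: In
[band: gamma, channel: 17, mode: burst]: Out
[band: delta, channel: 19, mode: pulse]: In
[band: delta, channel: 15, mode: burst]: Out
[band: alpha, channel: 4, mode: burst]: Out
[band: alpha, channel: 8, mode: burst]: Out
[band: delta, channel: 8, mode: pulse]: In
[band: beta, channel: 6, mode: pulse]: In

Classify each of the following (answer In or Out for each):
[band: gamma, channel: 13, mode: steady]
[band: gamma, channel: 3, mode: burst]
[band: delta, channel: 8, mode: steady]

In, Out, In

A rule that fits every label: mode is not burst — true of each 'In' example, false of each 'Out' one.
[band: gamma, channel: 13, mode: steady] → mode is steady → In. [band: gamma, channel: 3, mode: burst] → mode is burst → Out. [band: delta, channel: 8, mode: steady] → mode is steady → In.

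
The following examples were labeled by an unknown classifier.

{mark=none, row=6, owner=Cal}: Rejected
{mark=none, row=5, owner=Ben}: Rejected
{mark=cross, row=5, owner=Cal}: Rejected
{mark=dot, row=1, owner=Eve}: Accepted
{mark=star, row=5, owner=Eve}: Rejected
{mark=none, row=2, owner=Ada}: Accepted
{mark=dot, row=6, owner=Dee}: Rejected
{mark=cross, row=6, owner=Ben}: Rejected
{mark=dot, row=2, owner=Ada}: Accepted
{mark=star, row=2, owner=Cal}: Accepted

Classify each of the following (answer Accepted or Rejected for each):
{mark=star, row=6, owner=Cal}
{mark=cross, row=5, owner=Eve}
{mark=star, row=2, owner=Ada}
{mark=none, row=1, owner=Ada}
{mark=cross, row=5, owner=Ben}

The rule appears to be: row ≤ 2.

Rejected, Rejected, Accepted, Accepted, Rejected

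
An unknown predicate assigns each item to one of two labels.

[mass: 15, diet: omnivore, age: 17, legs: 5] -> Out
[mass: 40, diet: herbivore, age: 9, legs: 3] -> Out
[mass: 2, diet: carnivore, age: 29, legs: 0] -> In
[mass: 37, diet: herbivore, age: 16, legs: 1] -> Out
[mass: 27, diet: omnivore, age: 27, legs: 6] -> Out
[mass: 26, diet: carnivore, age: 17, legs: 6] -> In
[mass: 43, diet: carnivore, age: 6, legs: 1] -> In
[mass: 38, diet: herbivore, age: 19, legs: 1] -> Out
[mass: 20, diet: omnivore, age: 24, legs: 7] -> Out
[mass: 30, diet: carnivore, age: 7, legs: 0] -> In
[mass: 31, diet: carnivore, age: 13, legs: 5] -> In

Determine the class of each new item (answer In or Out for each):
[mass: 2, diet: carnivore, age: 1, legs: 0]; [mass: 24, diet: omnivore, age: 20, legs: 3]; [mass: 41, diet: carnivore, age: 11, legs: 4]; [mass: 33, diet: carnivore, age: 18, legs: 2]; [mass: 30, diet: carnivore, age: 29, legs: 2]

The simplest hypothesis consistent with all the labels is: diet is carnivore.
[mass: 2, diet: carnivore, age: 1, legs: 0] — diet is carnivore, hence In. [mass: 24, diet: omnivore, age: 20, legs: 3] — diet is omnivore, hence Out. [mass: 41, diet: carnivore, age: 11, legs: 4] — diet is carnivore, hence In. [mass: 33, diet: carnivore, age: 18, legs: 2] — diet is carnivore, hence In. [mass: 30, diet: carnivore, age: 29, legs: 2] — diet is carnivore, hence In.

In, Out, In, In, In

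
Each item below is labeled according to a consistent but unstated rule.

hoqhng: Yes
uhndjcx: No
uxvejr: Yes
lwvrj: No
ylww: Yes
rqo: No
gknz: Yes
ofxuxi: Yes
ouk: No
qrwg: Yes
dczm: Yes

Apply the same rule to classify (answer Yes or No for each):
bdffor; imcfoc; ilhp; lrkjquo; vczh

Yes, Yes, Yes, No, Yes

The common property of the 'Yes' items is: even length. No 'No' item has it.
bdffor: length 6, qualifies → Yes.
imcfoc: length 6, qualifies → Yes.
ilhp: length 4, qualifies → Yes.
lrkjquo: length 7, doesn't match → No.
vczh: length 4, qualifies → Yes.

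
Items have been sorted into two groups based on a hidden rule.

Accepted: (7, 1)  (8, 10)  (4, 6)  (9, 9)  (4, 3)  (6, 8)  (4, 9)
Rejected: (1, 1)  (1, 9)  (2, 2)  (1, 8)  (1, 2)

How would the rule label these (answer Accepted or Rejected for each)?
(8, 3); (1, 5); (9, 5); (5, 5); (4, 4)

One predicate separates the groups cleanly: first ≥ 3.

Accepted, Rejected, Accepted, Accepted, Accepted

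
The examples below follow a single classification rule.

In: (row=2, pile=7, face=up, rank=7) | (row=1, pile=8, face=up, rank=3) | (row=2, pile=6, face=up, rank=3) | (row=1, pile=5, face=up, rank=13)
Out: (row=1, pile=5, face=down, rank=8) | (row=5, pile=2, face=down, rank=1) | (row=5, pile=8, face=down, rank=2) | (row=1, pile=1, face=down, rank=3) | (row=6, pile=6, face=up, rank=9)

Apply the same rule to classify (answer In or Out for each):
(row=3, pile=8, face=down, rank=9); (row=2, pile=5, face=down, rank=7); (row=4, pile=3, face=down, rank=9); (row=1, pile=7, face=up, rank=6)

The common property of the 'In' items is: face is up AND row ≤ 2. No 'Out' item has it.
(row=3, pile=8, face=down, rank=9): Out (face is down, row = 3).
(row=2, pile=5, face=down, rank=7): Out (face is down, row = 2).
(row=4, pile=3, face=down, rank=9): Out (face is down, row = 4).
(row=1, pile=7, face=up, rank=6): In (face is up, row = 1).

Out, Out, Out, In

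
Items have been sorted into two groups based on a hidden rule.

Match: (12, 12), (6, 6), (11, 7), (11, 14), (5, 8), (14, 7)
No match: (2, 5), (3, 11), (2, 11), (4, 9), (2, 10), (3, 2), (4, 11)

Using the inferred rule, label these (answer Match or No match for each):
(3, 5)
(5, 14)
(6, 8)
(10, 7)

No match, Match, Match, Match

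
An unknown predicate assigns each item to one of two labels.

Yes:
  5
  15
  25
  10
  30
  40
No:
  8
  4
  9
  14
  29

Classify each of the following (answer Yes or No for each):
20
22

'Yes' ⟺ multiple of 5.
20: 20 = 5·4, matches → Yes. 22: 22 = 5·4 + 2, lacks this property → No.

Yes, No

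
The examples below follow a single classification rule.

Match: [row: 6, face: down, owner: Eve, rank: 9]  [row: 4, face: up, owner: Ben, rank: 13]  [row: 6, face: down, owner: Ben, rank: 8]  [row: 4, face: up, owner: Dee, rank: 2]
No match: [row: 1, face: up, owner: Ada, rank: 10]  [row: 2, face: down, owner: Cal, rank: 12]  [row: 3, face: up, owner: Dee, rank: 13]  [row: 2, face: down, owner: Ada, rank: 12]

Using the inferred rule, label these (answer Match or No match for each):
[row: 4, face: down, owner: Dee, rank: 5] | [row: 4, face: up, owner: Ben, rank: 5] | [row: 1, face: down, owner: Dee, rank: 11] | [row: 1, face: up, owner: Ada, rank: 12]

Match, Match, No match, No match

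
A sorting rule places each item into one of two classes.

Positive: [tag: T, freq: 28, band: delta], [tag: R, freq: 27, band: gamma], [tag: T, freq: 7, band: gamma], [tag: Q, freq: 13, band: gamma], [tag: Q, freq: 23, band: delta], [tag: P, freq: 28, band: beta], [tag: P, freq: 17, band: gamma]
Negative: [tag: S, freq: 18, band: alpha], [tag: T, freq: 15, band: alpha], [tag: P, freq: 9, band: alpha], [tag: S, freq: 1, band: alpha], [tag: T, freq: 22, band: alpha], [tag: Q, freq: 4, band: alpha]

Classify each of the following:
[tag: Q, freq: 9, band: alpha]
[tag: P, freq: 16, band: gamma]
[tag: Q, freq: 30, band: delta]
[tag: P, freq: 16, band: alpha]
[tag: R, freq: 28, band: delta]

Negative, Positive, Positive, Negative, Positive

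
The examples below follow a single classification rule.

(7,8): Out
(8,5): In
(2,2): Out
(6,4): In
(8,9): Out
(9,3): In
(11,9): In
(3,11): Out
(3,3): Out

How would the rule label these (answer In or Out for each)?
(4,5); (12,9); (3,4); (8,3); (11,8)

Out, In, Out, In, In

A rule that fits every label: first > second — true of each 'In' example, false of each 'Out' one.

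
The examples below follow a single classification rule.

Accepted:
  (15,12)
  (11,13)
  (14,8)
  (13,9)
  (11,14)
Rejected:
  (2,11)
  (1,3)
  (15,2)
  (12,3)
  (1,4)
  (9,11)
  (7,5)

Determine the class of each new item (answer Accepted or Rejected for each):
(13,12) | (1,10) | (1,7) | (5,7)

Accepted, Rejected, Rejected, Rejected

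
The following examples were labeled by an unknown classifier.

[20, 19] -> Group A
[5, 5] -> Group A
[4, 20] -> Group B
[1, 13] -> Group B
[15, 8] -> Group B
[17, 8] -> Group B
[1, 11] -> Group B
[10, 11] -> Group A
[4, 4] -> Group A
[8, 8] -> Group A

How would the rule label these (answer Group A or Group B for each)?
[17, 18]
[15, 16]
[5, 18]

Every 'Group A' example satisfies: |first − second| ≤ 1. None of the 'Group B' examples do.
[17, 18]: |17−18| = 1, checks out → Group A. [15, 16]: |15−16| = 1, checks out → Group A. [5, 18]: |5−18| = 13, fails the rule → Group B.

Group A, Group A, Group B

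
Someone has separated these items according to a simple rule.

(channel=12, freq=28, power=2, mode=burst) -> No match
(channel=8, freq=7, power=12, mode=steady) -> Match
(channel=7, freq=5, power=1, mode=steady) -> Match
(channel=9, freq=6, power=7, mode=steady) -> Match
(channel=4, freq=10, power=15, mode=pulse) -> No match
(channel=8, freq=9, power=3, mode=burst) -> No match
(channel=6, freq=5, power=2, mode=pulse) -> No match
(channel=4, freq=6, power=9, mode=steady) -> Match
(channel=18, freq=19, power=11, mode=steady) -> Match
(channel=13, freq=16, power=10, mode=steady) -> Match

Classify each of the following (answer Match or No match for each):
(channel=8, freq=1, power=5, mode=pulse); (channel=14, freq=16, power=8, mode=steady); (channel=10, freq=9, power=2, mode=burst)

No match, Match, No match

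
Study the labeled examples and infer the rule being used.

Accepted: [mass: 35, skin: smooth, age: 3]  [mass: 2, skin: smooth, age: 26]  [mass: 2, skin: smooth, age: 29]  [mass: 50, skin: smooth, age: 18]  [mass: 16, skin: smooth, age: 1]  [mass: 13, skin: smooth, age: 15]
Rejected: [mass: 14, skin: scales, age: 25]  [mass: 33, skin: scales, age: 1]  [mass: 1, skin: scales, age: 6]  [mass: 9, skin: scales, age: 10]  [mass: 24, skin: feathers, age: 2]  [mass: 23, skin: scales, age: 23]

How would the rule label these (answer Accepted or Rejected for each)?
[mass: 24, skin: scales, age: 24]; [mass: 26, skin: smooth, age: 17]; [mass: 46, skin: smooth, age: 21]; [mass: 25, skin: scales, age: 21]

Rejected, Accepted, Accepted, Rejected

All 'Accepted' examples share one property — skin is smooth — and every 'Rejected' example lacks it.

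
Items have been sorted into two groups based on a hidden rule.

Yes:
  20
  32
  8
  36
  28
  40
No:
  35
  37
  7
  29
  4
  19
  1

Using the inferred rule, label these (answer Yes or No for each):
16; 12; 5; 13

Yes, Yes, No, No

The rule appears to be: even AND at least 7.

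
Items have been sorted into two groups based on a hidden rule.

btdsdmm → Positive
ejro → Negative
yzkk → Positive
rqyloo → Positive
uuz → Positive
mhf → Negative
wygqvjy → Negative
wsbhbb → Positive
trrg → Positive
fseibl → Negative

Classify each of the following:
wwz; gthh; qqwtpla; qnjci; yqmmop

Positive, Positive, Positive, Negative, Positive

The classifier is using: has a double letter.
wwz: Positive ('ww' doubled).
gthh: Positive ('hh' doubled).
qqwtpla: Positive ('qq' doubled).
qnjci: Negative (no doubled letter).
yqmmop: Positive ('mm' doubled).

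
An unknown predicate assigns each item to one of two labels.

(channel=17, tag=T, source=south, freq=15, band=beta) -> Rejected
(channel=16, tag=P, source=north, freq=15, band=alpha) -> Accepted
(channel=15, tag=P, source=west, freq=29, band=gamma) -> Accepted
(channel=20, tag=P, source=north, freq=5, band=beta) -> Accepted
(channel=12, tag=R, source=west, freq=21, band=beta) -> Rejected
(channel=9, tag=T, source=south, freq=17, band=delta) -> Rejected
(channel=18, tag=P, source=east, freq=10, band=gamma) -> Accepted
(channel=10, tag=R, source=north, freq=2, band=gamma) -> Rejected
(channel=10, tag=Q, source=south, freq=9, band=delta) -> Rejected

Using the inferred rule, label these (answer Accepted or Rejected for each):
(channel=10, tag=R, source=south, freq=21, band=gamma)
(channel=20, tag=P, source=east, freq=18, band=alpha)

Rejected, Accepted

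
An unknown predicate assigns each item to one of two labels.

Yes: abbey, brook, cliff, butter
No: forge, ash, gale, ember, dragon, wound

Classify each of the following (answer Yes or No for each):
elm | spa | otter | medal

No, No, Yes, No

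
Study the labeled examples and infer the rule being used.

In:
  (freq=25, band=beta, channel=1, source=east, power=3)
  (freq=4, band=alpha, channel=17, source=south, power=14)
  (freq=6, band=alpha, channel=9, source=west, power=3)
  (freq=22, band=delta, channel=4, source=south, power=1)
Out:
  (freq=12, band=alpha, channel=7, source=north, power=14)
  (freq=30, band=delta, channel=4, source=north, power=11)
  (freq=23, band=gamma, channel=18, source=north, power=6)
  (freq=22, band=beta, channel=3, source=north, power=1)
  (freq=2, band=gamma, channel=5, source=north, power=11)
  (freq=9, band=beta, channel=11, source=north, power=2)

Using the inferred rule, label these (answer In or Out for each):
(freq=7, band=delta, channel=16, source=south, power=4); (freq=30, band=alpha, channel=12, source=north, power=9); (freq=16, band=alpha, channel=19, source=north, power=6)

Rule: source is not north. This holds for each 'In' example and fails for each 'Out' one.
(freq=7, band=delta, channel=16, source=south, power=4): In (source is south).
(freq=30, band=alpha, channel=12, source=north, power=9): Out (source is north).
(freq=16, band=alpha, channel=19, source=north, power=6): Out (source is north).

In, Out, Out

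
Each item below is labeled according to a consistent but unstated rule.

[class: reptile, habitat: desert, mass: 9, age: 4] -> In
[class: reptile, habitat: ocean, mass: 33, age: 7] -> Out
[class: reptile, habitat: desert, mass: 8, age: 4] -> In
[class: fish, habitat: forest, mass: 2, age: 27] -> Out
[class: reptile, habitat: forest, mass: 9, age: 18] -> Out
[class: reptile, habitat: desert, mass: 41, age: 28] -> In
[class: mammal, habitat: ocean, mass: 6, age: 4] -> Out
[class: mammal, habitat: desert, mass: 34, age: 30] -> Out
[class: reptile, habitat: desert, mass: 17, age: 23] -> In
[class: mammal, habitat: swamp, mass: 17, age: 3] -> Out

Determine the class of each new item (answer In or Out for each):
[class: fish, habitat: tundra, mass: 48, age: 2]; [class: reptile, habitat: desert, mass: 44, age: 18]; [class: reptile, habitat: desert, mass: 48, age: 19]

The simplest hypothesis consistent with all the labels is: habitat is desert AND class is reptile.
[class: fish, habitat: tundra, mass: 48, age: 2]: habitat is tundra, class is fish — fails the rule, so Out. [class: reptile, habitat: desert, mass: 44, age: 18]: habitat is desert, class is reptile — passes, so In. [class: reptile, habitat: desert, mass: 48, age: 19]: habitat is desert, class is reptile — passes, so In.

Out, In, In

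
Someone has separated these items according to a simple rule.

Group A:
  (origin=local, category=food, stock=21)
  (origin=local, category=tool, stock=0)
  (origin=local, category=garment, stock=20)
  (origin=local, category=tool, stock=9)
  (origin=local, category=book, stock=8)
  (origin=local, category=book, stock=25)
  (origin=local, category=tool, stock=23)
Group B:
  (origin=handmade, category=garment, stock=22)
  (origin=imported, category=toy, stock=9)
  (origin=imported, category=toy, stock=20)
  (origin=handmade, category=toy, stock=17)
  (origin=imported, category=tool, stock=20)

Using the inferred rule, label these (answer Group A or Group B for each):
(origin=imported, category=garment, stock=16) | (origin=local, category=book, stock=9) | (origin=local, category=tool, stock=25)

Group B, Group A, Group A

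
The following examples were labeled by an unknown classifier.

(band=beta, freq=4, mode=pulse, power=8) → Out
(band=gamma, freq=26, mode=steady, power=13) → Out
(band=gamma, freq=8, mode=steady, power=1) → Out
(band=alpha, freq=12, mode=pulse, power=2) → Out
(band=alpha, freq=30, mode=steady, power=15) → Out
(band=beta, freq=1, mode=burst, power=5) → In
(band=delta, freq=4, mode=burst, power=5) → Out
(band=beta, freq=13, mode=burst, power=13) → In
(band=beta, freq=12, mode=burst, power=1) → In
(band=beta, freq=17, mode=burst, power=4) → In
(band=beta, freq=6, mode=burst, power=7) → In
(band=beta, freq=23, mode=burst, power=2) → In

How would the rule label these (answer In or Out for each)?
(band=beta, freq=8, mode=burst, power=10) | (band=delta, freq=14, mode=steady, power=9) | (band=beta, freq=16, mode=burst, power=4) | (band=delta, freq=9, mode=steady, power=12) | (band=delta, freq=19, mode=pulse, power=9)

In, Out, In, Out, Out

The simplest hypothesis consistent with all the labels is: mode is burst AND band is beta.
(band=beta, freq=8, mode=burst, power=10) — mode is burst, band is beta, hence In.
(band=delta, freq=14, mode=steady, power=9) — mode is steady, band is delta, hence Out.
(band=beta, freq=16, mode=burst, power=4) — mode is burst, band is beta, hence In.
(band=delta, freq=9, mode=steady, power=12) — mode is steady, band is delta, hence Out.
(band=delta, freq=19, mode=pulse, power=9) — mode is pulse, band is delta, hence Out.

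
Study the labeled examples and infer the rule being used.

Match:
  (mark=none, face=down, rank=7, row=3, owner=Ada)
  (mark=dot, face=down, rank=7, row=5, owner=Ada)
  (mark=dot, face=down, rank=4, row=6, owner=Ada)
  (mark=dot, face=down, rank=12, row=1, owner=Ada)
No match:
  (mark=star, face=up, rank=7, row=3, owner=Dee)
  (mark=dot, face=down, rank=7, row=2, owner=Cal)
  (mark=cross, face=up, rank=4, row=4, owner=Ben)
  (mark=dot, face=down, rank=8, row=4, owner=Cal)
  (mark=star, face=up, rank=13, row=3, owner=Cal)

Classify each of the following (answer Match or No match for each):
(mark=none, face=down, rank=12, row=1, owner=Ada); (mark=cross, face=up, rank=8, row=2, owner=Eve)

Match, No match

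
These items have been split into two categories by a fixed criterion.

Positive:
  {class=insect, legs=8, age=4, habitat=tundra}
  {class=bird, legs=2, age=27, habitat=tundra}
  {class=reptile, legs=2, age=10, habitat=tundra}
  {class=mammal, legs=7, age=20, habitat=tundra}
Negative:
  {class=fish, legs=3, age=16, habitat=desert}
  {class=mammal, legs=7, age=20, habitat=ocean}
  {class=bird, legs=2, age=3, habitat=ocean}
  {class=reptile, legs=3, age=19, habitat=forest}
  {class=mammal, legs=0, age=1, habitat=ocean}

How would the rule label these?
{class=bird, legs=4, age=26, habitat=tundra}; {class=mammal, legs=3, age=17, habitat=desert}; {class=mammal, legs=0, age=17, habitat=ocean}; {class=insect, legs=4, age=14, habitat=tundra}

The rule appears to be: habitat is tundra.
Positive: {class=bird, legs=4, age=26, habitat=tundra}, since habitat is tundra. Negative: {class=mammal, legs=3, age=17, habitat=desert}, since habitat is desert. Negative: {class=mammal, legs=0, age=17, habitat=ocean}, since habitat is ocean. Positive: {class=insect, legs=4, age=14, habitat=tundra}, since habitat is tundra.

Positive, Negative, Negative, Positive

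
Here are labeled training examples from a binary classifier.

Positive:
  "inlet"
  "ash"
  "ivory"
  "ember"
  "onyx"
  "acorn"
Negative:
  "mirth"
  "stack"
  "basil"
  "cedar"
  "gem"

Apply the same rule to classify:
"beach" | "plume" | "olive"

The distinguishing property — starts with a vowel — holds for all the 'Positive' cases and none of the 'Negative' cases.

Negative, Negative, Positive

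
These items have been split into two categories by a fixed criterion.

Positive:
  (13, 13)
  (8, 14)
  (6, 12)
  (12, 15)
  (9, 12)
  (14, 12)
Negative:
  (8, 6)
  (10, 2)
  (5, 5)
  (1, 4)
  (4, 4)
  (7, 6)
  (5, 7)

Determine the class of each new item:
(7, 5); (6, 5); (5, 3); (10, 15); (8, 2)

Negative, Negative, Negative, Positive, Negative

A rule that fits every label: sum ≥ 18 — true of each 'Positive' example, false of each 'Negative' one.
(7, 5) — 7+5 = 12, hence Negative. (6, 5) — 6+5 = 11, hence Negative. (5, 3) — 5+3 = 8, hence Negative. (10, 15) — 10+15 = 25, hence Positive. (8, 2) — 8+2 = 10, hence Negative.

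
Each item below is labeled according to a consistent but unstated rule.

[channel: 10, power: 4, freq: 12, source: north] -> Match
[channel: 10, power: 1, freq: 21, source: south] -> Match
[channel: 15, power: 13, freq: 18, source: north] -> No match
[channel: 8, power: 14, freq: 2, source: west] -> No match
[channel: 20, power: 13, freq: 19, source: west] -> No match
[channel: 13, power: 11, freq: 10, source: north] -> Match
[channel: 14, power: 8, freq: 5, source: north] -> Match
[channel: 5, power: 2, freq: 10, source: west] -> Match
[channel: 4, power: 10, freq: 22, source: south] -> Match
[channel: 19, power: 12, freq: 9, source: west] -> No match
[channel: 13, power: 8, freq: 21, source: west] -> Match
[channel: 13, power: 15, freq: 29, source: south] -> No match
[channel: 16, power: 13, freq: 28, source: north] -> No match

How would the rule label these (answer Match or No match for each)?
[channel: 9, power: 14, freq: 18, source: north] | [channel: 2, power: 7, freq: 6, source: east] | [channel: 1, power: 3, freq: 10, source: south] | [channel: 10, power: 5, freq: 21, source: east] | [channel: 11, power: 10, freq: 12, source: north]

No match, Match, Match, Match, Match

The rule appears to be: power ≤ 11.
[channel: 9, power: 14, freq: 18, source: north] → power = 14 → No match.
[channel: 2, power: 7, freq: 6, source: east] → power = 7 → Match.
[channel: 1, power: 3, freq: 10, source: south] → power = 3 → Match.
[channel: 10, power: 5, freq: 21, source: east] → power = 5 → Match.
[channel: 11, power: 10, freq: 12, source: north] → power = 10 → Match.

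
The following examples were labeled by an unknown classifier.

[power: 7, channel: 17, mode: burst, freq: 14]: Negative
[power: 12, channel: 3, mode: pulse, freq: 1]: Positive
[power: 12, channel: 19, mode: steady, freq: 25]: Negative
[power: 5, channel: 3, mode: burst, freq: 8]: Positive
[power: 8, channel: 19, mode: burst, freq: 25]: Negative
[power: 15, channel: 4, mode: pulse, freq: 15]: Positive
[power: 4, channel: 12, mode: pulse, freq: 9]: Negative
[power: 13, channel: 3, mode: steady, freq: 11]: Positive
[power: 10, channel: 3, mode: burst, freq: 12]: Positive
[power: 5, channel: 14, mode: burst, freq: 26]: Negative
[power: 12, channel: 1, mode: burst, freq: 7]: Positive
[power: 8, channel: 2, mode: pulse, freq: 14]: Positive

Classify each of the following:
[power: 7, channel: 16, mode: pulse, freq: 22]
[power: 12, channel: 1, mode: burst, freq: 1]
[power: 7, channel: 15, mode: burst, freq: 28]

The common property of the 'Positive' items is: channel ≤ 4. No 'Negative' item has it.
[power: 7, channel: 16, mode: pulse, freq: 22] → channel = 16 → Negative. [power: 12, channel: 1, mode: burst, freq: 1] → channel = 1 → Positive. [power: 7, channel: 15, mode: burst, freq: 28] → channel = 15 → Negative.

Negative, Positive, Negative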